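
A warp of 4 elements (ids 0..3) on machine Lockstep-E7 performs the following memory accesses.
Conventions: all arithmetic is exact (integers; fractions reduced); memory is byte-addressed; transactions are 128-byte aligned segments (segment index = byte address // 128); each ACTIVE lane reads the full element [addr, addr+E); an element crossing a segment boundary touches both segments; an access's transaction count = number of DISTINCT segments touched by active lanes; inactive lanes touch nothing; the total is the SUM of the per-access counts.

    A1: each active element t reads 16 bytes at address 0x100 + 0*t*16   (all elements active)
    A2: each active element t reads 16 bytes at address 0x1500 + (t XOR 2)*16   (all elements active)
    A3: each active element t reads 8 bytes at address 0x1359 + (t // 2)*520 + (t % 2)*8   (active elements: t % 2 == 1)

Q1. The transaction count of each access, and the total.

A1: 1 transaction
A2: 1 transaction
A3: 2 transactions

Answer: 1,1,2; total 4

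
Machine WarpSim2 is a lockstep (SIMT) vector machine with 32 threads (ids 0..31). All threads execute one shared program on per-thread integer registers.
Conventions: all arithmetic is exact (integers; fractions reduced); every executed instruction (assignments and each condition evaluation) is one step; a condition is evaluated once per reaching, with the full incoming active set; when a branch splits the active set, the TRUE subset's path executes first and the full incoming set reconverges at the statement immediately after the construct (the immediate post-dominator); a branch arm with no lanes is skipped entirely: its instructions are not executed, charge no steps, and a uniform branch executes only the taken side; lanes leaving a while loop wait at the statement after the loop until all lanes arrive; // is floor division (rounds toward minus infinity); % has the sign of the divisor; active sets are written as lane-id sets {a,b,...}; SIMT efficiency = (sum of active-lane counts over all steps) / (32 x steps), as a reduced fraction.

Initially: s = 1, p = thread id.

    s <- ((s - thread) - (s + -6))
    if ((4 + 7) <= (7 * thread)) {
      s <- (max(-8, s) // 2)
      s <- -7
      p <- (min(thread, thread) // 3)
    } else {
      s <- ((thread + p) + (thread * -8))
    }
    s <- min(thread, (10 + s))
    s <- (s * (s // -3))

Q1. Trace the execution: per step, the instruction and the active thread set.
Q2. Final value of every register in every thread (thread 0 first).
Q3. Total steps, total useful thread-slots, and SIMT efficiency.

step 0: s <- ((s - thread) - (s + -6)) {0,1,2,3,4,5,6,7,8,9,10,11,12,13,14,15,16,17,18,19,20,21,22,23,24,25,26,27,28,29,30,31}
step 1: eval ((4 + 7) <= (7 * thread)) {0,1,2,3,4,5,6,7,8,9,10,11,12,13,14,15,16,17,18,19,20,21,22,23,24,25,26,27,28,29,30,31}
step 2: s <- (max(-8, s) // 2)       {2,3,4,5,6,7,8,9,10,11,12,13,14,15,16,17,18,19,20,21,22,23,24,25,26,27,28,29,30,31}
step 3: s <- -7                      {2,3,4,5,6,7,8,9,10,11,12,13,14,15,16,17,18,19,20,21,22,23,24,25,26,27,28,29,30,31}
step 4: p <- (min(thread, thread) // 3) {2,3,4,5,6,7,8,9,10,11,12,13,14,15,16,17,18,19,20,21,22,23,24,25,26,27,28,29,30,31}
step 5: s <- ((thread + p) + (thread * -8)) {0,1}
step 6: s <- min(thread, (10 + s))   {0,1,2,3,4,5,6,7,8,9,10,11,12,13,14,15,16,17,18,19,20,21,22,23,24,25,26,27,28,29,30,31}
step 7: s <- (s * (s // -3))         {0,1,2,3,4,5,6,7,8,9,10,11,12,13,14,15,16,17,18,19,20,21,22,23,24,25,26,27,28,29,30,31}

Answer: 8 steps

s: 0,-1,-2,-3,-3,-3,-3,-3,-3,-3,-3,-3,-3,-3,-3,-3,-3,-3,-3,-3,-3,-3,-3,-3,-3,-3,-3,-3,-3,-3,-3,-3
p: 0,1,0,1,1,1,2,2,2,3,3,3,4,4,4,5,5,5,6,6,6,7,7,7,8,8,8,9,9,9,10,10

steps = 8; useful = 220; efficiency = 220/256 = 55/64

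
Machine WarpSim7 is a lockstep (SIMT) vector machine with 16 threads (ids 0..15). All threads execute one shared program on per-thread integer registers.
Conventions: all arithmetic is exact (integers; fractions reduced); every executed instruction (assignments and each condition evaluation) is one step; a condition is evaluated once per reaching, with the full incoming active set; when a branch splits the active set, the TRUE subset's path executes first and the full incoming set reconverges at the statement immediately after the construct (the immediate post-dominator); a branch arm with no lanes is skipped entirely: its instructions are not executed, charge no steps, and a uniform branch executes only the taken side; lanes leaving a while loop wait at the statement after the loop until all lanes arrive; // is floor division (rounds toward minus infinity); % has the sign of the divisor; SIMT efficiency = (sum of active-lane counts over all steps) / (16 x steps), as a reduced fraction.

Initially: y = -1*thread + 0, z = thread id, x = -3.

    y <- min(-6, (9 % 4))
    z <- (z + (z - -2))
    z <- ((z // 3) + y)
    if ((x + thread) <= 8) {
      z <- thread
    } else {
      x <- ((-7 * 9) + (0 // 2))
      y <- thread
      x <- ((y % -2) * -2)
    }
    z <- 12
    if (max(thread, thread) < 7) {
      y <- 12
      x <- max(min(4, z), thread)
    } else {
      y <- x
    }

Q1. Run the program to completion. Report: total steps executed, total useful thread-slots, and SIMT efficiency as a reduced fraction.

Answer: 13 steps, 143 useful, 11/16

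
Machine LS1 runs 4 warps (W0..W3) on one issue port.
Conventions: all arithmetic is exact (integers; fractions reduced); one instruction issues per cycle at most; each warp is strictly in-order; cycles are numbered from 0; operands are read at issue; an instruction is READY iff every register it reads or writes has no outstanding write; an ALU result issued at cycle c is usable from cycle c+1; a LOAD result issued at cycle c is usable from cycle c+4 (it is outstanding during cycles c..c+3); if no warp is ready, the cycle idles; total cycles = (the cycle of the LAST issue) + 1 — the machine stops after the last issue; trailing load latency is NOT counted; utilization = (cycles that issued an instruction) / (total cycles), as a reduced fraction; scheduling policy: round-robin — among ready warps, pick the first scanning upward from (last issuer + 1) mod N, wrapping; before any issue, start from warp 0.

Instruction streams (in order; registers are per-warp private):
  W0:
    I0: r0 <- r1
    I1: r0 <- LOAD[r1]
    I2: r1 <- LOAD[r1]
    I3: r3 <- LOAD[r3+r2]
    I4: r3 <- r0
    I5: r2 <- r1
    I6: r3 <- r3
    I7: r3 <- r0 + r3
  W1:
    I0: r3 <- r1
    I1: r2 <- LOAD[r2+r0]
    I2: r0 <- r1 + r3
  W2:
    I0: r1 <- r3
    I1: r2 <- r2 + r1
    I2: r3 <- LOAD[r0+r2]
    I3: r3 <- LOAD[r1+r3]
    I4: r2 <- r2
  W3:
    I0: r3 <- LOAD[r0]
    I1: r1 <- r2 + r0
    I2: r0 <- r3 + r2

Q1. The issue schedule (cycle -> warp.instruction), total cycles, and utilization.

cycle 0: W0.I0
cycle 1: W1.I0
cycle 2: W2.I0
cycle 3: W3.I0
cycle 4: W0.I1
cycle 5: W1.I1
cycle 6: W2.I1
cycle 7: W3.I1
cycle 8: W0.I2
cycle 9: W1.I2
cycle 10: W2.I2
cycle 11: W3.I2
cycle 12: W0.I3
cycle 13: idle
cycle 14: W2.I3
cycle 15: W2.I4
cycle 16: W0.I4
cycle 17: W0.I5
cycle 18: W0.I6
cycle 19: W0.I7

Answer: 20 cycles, utilization 19/20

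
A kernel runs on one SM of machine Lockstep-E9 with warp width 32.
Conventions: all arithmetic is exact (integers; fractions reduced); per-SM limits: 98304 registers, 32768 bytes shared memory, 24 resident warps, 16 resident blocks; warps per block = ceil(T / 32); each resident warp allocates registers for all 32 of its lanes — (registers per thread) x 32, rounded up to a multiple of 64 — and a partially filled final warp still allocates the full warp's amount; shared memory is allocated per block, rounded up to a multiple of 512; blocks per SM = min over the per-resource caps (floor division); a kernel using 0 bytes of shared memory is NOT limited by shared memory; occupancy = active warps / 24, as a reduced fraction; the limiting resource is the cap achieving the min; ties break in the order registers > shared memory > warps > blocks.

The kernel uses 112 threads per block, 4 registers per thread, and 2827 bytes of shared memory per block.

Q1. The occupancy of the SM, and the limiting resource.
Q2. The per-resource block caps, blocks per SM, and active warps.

Answer: occupancy 1, limited by warps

registers: 192 blocks
shared memory: 10 blocks
warps: 6 blocks
blocks: 16 blocks

Answer: 6 blocks, 24 active warps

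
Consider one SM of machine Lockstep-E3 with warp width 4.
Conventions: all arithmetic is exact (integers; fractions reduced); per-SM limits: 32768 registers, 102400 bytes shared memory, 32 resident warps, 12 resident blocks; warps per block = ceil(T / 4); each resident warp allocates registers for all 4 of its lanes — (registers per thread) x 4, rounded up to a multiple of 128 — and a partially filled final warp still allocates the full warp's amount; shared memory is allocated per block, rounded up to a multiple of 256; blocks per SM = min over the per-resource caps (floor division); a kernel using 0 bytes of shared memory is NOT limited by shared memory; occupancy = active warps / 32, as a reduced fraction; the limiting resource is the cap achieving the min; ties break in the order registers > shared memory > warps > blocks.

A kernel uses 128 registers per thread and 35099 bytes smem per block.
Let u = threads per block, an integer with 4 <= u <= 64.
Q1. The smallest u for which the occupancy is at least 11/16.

Answer: u = 41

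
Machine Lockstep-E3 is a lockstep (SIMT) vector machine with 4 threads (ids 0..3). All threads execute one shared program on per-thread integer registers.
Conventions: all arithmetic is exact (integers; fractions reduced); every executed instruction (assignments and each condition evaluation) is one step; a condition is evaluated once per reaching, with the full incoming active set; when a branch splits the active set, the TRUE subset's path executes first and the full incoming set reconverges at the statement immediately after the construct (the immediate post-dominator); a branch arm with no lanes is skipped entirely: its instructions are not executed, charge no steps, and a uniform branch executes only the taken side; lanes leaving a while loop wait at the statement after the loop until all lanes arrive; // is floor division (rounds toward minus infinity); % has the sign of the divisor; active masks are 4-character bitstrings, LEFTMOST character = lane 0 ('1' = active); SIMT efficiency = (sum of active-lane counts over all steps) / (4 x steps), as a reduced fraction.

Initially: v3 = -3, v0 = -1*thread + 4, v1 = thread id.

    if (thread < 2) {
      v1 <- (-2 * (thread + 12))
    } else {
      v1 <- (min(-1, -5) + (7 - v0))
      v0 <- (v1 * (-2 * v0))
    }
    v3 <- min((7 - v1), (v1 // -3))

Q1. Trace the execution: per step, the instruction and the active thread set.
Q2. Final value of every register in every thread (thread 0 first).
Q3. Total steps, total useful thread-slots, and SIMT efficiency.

step 0: eval (thread < 2)            1111
step 1: v1 <- (-2 * (thread + 12))   1100
step 2: v1 <- (min(-1, -5) + (7 - v0)) 0011
step 3: v0 <- (v1 * (-2 * v0))       0011
step 4: v3 <- min((7 - v1), (v1 // -3)) 1111

Answer: 5 steps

v3: 8,8,0,-1
v0: 4,3,0,-2
v1: -24,-26,0,1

steps = 5; useful = 14; efficiency = 14/20 = 7/10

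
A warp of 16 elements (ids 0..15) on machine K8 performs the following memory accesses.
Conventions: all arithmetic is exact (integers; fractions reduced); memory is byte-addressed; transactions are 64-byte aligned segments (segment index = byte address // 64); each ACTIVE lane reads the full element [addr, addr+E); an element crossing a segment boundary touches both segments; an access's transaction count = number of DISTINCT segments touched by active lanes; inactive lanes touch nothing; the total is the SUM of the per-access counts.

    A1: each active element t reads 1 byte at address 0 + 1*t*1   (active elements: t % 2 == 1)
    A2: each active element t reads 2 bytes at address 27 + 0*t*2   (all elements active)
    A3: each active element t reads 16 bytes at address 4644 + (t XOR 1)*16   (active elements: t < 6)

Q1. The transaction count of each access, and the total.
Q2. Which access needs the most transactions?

A1: 1 transaction
A2: 1 transaction
A3: 3 transactions

Answer: 1,1,3; total 5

Answer: A3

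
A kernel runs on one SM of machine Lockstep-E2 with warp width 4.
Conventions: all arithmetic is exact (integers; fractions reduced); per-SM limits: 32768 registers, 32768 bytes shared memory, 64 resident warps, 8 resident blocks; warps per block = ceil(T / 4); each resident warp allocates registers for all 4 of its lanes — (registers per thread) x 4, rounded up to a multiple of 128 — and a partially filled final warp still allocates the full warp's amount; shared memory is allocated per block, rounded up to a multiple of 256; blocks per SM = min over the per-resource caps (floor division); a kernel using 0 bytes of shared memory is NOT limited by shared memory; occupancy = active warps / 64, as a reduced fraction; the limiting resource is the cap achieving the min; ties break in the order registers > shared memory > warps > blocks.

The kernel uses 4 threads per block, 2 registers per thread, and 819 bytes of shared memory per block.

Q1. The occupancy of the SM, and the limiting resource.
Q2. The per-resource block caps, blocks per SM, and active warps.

Answer: occupancy 1/8, limited by blocks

registers: 256 blocks
shared memory: 32 blocks
warps: 64 blocks
blocks: 8 blocks

Answer: 8 blocks, 8 active warps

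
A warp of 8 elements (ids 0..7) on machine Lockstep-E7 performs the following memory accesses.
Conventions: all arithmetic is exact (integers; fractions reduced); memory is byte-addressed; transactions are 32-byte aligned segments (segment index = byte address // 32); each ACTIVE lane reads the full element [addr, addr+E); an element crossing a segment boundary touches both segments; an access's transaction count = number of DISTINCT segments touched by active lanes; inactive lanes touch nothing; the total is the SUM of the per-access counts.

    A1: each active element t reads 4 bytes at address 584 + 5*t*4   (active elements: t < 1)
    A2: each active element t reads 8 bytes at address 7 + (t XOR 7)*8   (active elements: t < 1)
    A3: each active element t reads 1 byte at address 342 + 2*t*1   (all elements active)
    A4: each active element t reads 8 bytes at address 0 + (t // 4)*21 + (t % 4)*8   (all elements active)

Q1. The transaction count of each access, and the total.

A1: 1 transaction
A2: 2 transactions
A3: 2 transactions
A4: 2 transactions

Answer: 1,2,2,2; total 7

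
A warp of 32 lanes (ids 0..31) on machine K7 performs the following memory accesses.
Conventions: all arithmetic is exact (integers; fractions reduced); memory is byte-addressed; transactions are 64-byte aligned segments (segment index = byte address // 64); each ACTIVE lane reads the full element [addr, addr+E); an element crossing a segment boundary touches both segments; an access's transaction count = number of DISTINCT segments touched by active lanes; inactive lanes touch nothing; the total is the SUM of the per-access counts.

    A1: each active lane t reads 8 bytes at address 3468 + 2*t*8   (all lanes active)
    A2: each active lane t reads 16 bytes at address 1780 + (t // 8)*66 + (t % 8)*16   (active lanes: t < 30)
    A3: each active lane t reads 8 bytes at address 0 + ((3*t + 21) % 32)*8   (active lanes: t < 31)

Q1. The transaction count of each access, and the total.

A1: 9 transactions
A2: 6 transactions
A3: 4 transactions

Answer: 9,6,4; total 19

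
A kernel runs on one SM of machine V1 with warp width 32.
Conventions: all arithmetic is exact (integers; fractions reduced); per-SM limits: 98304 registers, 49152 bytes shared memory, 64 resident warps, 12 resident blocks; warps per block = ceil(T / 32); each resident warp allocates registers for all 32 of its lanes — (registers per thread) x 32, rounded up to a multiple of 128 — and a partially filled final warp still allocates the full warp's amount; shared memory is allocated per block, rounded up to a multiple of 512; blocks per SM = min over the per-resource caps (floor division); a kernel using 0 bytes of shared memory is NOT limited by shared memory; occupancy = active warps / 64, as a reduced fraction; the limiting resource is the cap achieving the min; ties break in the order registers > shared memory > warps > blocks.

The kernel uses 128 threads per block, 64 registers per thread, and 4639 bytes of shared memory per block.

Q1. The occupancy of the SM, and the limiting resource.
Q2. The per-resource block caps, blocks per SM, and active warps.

Answer: occupancy 9/16, limited by shared memory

registers: 12 blocks
shared memory: 9 blocks
warps: 16 blocks
blocks: 12 blocks

Answer: 9 blocks, 36 active warps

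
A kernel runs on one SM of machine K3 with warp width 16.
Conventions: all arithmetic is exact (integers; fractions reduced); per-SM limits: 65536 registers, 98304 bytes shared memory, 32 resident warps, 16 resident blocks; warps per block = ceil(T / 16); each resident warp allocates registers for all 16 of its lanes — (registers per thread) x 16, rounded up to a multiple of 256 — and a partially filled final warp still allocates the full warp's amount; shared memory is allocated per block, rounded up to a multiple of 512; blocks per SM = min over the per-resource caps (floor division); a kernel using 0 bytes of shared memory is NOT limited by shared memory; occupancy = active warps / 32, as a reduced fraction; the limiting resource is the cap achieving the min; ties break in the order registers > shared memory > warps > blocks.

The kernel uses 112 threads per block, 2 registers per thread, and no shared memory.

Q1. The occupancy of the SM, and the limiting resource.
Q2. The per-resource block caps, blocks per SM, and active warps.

Answer: occupancy 7/8, limited by warps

registers: 36 blocks
shared memory: no limit (kernel uses none)
warps: 4 blocks
blocks: 16 blocks

Answer: 4 blocks, 28 active warps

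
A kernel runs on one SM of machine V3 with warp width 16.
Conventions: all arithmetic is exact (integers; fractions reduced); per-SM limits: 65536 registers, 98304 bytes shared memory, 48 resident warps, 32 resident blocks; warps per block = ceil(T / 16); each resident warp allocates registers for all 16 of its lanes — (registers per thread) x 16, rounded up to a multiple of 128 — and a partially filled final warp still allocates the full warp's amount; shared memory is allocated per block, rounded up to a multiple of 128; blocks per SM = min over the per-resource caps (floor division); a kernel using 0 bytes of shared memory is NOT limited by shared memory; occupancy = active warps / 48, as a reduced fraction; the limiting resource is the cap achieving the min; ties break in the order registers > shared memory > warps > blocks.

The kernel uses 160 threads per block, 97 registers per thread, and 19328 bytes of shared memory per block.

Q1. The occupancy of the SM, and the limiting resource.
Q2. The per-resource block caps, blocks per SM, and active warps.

Answer: occupancy 5/8, limited by registers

registers: 3 blocks
shared memory: 5 blocks
warps: 4 blocks
blocks: 32 blocks

Answer: 3 blocks, 30 active warps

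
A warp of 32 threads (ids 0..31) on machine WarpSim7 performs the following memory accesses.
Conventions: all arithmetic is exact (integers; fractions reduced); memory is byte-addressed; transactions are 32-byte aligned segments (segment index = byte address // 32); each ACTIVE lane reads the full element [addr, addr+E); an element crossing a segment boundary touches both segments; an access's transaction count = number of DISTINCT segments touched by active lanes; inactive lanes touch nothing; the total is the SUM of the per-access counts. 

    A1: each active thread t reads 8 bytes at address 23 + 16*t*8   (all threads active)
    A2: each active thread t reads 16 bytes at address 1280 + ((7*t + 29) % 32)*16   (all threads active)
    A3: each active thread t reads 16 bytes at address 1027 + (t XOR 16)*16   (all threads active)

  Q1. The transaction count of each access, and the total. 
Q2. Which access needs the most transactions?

A1: 32 transactions
A2: 16 transactions
A3: 17 transactions

Answer: 32,16,17; total 65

Answer: A1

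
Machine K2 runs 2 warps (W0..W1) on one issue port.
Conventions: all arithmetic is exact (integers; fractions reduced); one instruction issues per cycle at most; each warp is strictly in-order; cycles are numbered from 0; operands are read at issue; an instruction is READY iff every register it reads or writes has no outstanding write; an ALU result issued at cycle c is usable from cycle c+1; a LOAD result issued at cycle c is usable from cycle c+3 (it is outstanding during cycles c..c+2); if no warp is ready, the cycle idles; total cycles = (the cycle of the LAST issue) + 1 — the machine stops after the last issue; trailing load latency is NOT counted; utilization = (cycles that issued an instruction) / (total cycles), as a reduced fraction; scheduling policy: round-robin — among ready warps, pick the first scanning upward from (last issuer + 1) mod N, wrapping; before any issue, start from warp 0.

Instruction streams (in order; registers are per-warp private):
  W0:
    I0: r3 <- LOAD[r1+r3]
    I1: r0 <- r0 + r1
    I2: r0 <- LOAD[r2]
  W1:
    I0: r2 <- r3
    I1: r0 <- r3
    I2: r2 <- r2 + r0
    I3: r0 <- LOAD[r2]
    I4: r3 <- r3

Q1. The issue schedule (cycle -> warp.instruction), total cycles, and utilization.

cycle 0: W0.I0
cycle 1: W1.I0
cycle 2: W0.I1
cycle 3: W1.I1
cycle 4: W0.I2
cycle 5: W1.I2
cycle 6: W1.I3
cycle 7: W1.I4

Answer: 8 cycles, utilization 1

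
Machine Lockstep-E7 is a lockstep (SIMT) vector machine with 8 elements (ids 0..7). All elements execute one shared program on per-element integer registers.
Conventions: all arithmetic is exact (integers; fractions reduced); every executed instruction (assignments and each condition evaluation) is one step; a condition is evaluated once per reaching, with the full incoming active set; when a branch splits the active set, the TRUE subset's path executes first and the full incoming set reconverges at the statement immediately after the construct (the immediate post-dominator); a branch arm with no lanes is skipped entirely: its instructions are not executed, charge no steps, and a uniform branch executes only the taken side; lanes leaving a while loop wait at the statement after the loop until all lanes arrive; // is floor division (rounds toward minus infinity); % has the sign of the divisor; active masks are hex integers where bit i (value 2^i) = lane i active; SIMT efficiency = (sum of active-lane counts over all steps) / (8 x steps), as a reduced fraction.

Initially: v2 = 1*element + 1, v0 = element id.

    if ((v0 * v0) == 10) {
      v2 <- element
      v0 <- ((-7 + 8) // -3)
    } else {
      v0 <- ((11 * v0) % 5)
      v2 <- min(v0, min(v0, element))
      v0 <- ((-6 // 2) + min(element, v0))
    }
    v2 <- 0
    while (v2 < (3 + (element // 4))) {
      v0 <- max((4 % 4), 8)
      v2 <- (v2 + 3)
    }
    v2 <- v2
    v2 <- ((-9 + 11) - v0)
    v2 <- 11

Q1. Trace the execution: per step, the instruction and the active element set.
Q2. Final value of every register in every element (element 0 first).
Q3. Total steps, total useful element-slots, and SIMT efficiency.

step 0: eval ((v0 * v0) == 10)       0xff
step 1: v0 <- ((11 * v0) % 5)        0xff
step 2: v2 <- min(v0, min(v0, element)) 0xff
step 3: v0 <- ((-6 // 2) + min(element, v0)) 0xff
step 4: v2 <- 0                      0xff
step 5: eval (v2 < (3 + (element // 4))) 0xff
step 6: v0 <- max((4 % 4), 8)        0xff
step 7: v2 <- (v2 + 3)               0xff
step 8: eval (v2 < (3 + (element // 4))) 0xff
step 9: v0 <- max((4 % 4), 8)        0xf0
step 10: v2 <- (v2 + 3)               0xf0
step 11: eval (v2 < (3 + (element // 4))) 0xf0
step 12: v2 <- v2                     0xff
step 13: v2 <- ((-9 + 11) - v0)       0xff
step 14: v2 <- 11                     0xff

Answer: 15 steps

v2: 11,11,11,11,11,11,11,11
v0: 8,8,8,8,8,8,8,8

steps = 15; useful = 108; efficiency = 108/120 = 9/10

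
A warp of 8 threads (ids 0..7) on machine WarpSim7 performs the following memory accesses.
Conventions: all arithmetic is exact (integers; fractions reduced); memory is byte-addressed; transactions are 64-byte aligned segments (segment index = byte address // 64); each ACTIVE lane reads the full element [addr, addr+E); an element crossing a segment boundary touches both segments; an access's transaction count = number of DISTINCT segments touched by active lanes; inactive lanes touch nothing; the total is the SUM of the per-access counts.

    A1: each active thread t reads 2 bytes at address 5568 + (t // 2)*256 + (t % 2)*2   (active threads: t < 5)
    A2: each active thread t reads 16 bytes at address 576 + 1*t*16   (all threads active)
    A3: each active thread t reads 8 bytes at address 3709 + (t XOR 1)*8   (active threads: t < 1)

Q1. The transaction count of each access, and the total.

A1: 3 transactions
A2: 2 transactions
A3: 1 transaction

Answer: 3,2,1; total 6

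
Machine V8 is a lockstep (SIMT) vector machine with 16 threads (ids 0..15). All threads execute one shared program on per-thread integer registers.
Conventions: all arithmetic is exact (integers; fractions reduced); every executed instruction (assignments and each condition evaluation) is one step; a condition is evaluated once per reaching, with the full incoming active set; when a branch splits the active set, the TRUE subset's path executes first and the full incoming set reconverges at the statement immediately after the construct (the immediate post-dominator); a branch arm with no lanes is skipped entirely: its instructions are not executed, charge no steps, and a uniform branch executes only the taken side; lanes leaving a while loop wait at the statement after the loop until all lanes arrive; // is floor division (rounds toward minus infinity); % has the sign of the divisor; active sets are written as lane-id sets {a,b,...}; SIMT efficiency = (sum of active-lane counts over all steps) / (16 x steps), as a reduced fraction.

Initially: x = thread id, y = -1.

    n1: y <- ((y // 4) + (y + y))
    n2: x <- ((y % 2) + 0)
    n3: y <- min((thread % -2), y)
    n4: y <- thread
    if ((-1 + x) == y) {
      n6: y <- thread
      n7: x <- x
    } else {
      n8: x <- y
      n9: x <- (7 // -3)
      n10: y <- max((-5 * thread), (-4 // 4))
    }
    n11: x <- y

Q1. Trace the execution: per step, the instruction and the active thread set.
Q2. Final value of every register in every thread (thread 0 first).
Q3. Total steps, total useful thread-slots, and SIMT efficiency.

step 0: y <- ((y // 4) + (y + y))    {0,1,2,3,4,5,6,7,8,9,10,11,12,13,14,15}
step 1: x <- ((y % 2) + 0)           {0,1,2,3,4,5,6,7,8,9,10,11,12,13,14,15}
step 2: y <- min((thread % -2), y)   {0,1,2,3,4,5,6,7,8,9,10,11,12,13,14,15}
step 3: y <- thread                  {0,1,2,3,4,5,6,7,8,9,10,11,12,13,14,15}
step 4: eval ((-1 + x) == y)         {0,1,2,3,4,5,6,7,8,9,10,11,12,13,14,15}
step 5: y <- thread                  {0}
step 6: x <- x                       {0}
step 7: x <- y                       {1,2,3,4,5,6,7,8,9,10,11,12,13,14,15}
step 8: x <- (7 // -3)               {1,2,3,4,5,6,7,8,9,10,11,12,13,14,15}
step 9: y <- max((-5 * thread), (-4 // 4)) {1,2,3,4,5,6,7,8,9,10,11,12,13,14,15}
step 10: x <- y                       {0,1,2,3,4,5,6,7,8,9,10,11,12,13,14,15}

Answer: 11 steps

x: 0,-1,-1,-1,-1,-1,-1,-1,-1,-1,-1,-1,-1,-1,-1,-1
y: 0,-1,-1,-1,-1,-1,-1,-1,-1,-1,-1,-1,-1,-1,-1,-1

steps = 11; useful = 143; efficiency = 143/176 = 13/16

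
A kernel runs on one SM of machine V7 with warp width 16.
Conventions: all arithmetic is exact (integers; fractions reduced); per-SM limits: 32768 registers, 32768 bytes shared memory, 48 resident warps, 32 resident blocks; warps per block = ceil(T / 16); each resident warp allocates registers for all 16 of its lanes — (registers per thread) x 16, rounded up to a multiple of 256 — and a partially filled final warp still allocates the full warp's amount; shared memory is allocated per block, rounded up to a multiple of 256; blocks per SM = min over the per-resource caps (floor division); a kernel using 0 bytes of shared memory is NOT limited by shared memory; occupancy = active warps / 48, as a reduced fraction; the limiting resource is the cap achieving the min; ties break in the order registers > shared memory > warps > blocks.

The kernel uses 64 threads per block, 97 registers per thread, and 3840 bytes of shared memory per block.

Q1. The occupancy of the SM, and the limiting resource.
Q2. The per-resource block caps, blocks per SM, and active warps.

Answer: occupancy 1/3, limited by registers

registers: 4 blocks
shared memory: 8 blocks
warps: 12 blocks
blocks: 32 blocks

Answer: 4 blocks, 16 active warps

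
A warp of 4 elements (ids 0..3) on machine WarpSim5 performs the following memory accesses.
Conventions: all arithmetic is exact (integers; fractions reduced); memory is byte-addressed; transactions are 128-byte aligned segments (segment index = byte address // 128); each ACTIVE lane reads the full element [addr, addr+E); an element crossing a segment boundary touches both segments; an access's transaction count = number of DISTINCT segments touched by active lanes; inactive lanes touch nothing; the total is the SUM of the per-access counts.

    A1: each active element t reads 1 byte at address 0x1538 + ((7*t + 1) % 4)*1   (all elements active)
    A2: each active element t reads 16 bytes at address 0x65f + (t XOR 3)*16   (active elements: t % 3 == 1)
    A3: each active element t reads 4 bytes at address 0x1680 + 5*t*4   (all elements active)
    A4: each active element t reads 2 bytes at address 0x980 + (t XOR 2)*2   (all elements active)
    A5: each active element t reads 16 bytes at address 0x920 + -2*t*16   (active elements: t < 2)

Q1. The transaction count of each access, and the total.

A1: 1 transaction
A2: 2 transactions
A3: 1 transaction
A4: 1 transaction
A5: 1 transaction

Answer: 1,2,1,1,1; total 6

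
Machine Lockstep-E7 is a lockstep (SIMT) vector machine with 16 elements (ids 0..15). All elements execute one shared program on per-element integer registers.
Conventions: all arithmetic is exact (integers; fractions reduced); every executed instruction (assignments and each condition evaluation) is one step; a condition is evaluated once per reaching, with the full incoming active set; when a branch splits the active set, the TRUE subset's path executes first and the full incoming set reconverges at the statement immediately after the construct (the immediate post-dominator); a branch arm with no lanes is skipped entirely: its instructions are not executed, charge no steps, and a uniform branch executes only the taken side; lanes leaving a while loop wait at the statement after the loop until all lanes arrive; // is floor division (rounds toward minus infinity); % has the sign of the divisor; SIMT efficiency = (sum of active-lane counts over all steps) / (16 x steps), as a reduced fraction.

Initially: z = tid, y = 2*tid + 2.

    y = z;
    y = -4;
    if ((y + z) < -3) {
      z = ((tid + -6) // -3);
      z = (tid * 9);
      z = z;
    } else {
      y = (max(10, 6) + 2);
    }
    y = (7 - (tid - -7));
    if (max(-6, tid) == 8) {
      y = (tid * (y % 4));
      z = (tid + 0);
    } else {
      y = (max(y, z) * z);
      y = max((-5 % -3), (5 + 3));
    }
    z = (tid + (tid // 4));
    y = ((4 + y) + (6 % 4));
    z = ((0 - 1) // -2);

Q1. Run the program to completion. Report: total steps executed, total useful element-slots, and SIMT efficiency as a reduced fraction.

Answer: 16 steps, 178 useful, 89/128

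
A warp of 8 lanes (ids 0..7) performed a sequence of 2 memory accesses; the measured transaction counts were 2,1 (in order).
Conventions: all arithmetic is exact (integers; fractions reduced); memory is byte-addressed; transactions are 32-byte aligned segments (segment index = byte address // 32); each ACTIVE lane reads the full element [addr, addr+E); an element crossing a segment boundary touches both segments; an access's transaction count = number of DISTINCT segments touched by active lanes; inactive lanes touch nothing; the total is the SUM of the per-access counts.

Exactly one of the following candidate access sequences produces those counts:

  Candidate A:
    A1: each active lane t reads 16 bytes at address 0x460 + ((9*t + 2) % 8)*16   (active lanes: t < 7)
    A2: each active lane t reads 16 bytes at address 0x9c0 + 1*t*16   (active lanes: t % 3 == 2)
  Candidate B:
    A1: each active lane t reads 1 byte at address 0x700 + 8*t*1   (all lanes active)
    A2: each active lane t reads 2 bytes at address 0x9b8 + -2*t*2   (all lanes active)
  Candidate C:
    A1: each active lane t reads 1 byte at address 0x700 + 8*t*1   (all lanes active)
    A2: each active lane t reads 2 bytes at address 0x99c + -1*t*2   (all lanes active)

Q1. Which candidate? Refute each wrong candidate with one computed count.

A: A1 gives 4 transactions, not 2
B: A2 gives 2 transactions, not 1
C: all counts match (2,1)

Answer: C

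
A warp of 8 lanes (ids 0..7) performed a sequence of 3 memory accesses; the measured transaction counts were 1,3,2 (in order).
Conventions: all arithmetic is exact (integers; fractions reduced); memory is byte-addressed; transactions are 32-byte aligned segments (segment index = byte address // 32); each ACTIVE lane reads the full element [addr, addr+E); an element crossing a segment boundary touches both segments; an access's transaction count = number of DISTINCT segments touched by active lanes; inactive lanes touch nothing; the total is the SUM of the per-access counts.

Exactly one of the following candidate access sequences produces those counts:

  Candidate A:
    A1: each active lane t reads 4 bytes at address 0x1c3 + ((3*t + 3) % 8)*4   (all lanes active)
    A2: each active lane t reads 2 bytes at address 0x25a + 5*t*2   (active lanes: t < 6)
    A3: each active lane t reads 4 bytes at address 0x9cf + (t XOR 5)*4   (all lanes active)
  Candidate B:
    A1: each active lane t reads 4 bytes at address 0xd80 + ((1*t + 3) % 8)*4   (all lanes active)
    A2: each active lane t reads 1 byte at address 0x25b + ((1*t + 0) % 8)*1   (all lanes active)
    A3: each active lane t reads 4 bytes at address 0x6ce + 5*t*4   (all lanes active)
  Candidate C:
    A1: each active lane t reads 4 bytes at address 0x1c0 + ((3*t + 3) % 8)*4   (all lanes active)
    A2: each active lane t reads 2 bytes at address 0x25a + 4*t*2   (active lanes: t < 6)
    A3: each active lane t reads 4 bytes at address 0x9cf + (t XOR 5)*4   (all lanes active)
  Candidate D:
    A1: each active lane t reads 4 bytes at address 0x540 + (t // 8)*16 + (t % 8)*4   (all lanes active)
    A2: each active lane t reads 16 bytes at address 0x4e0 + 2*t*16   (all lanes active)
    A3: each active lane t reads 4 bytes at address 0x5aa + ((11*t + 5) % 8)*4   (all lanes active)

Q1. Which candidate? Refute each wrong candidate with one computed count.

A: A1 gives 2 transactions, not 1
B: A2 gives 2 transactions, not 3
D: A2 gives 8 transactions, not 3
C: all counts match (1,3,2)

Answer: C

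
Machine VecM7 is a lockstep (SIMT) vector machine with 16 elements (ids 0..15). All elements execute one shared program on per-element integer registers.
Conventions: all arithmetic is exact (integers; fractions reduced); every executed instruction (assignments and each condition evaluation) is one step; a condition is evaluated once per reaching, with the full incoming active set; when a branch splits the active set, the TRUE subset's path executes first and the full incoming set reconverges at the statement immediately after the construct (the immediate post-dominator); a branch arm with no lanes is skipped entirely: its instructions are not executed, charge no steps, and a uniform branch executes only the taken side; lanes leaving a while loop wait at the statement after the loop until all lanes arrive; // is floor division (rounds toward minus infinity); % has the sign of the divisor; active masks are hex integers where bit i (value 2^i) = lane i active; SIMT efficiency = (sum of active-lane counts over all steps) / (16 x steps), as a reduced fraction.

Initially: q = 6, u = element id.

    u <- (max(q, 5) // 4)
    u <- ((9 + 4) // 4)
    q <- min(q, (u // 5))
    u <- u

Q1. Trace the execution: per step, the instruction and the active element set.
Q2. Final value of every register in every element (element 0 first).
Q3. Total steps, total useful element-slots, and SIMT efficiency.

step 0: u <- (max(q, 5) // 4)        0xffff
step 1: u <- ((9 + 4) // 4)          0xffff
step 2: q <- min(q, (u // 5))        0xffff
step 3: u <- u                       0xffff

Answer: 4 steps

q: 0,0,0,0,0,0,0,0,0,0,0,0,0,0,0,0
u: 3,3,3,3,3,3,3,3,3,3,3,3,3,3,3,3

steps = 4; useful = 64; efficiency = 64/64 = 1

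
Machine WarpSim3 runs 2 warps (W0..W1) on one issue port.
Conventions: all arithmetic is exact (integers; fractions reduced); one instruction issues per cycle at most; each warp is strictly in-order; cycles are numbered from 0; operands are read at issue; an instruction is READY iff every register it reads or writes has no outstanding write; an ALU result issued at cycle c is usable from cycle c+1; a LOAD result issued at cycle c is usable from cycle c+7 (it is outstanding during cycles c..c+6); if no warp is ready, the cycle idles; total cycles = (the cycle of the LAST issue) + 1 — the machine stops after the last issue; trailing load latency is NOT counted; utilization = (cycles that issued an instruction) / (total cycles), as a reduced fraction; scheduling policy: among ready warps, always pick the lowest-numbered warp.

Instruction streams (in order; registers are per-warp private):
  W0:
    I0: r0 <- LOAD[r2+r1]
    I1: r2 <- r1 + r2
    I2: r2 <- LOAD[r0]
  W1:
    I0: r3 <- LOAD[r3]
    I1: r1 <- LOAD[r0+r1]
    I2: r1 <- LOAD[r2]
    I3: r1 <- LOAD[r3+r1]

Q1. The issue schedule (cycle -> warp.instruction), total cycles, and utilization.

cycle 0: W0.I0
cycle 1: W0.I1
cycle 2: W1.I0
cycle 3: W1.I1
cycle 4: idle
cycle 5: idle
cycle 6: idle
cycle 7: W0.I2
cycle 8: idle
cycle 9: idle
cycle 10: W1.I2
cycle 11: idle
cycle 12: idle
cycle 13: idle
cycle 14: idle
cycle 15: idle
cycle 16: idle
cycle 17: W1.I3

Answer: 18 cycles, utilization 7/18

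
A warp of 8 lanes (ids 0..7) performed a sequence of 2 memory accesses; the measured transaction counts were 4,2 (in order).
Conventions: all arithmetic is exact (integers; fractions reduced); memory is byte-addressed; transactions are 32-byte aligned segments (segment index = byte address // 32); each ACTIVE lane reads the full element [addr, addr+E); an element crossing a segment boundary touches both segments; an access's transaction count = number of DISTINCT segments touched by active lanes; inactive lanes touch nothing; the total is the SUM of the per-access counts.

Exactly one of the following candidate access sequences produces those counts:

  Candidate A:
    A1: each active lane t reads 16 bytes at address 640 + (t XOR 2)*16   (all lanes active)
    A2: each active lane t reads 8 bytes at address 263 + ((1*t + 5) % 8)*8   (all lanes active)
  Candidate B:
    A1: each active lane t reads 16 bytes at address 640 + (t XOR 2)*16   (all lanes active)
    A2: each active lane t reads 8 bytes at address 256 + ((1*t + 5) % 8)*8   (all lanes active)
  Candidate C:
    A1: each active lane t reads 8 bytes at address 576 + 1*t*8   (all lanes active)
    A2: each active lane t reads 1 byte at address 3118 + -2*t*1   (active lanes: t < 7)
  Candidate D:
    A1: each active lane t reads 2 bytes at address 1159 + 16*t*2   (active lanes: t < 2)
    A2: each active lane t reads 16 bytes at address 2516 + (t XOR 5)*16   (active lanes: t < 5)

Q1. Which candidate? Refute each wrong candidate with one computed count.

A: A2 gives 3 transactions, not 2
C: A1 gives 2 transactions, not 4
D: A1 gives 2 transactions, not 4
B: all counts match (4,2)

Answer: B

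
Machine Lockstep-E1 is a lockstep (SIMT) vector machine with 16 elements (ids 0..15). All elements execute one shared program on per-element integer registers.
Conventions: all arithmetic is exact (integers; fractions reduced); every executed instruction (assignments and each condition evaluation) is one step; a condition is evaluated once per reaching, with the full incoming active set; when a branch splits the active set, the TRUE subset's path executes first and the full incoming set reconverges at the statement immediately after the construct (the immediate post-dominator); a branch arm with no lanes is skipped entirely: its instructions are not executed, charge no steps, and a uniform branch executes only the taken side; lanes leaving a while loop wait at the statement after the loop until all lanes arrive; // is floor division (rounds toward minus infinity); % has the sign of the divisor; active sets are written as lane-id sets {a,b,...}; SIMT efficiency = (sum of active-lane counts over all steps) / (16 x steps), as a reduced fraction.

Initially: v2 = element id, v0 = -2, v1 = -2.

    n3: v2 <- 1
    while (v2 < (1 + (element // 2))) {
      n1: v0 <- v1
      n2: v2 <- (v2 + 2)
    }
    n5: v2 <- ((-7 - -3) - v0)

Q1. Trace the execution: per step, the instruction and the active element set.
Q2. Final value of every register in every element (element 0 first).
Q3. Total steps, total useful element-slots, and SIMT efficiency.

step 0: v2 <- 1                      {0,1,2,3,4,5,6,7,8,9,10,11,12,13,14,15}
step 1: eval (v2 < (1 + (element // 2))) {0,1,2,3,4,5,6,7,8,9,10,11,12,13,14,15}
step 2: v0 <- v1                     {2,3,4,5,6,7,8,9,10,11,12,13,14,15}
step 3: v2 <- (v2 + 2)               {2,3,4,5,6,7,8,9,10,11,12,13,14,15}
step 4: eval (v2 < (1 + (element // 2))) {2,3,4,5,6,7,8,9,10,11,12,13,14,15}
step 5: v0 <- v1                     {6,7,8,9,10,11,12,13,14,15}
step 6: v2 <- (v2 + 2)               {6,7,8,9,10,11,12,13,14,15}
step 7: eval (v2 < (1 + (element // 2))) {6,7,8,9,10,11,12,13,14,15}
step 8: v0 <- v1                     {10,11,12,13,14,15}
step 9: v2 <- (v2 + 2)               {10,11,12,13,14,15}
step 10: eval (v2 < (1 + (element // 2))) {10,11,12,13,14,15}
step 11: v0 <- v1                     {14,15}
step 12: v2 <- (v2 + 2)               {14,15}
step 13: eval (v2 < (1 + (element // 2))) {14,15}
step 14: v2 <- ((-7 - -3) - v0)       {0,1,2,3,4,5,6,7,8,9,10,11,12,13,14,15}

Answer: 15 steps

v2: -2,-2,-2,-2,-2,-2,-2,-2,-2,-2,-2,-2,-2,-2,-2,-2
v0: -2,-2,-2,-2,-2,-2,-2,-2,-2,-2,-2,-2,-2,-2,-2,-2
v1: -2,-2,-2,-2,-2,-2,-2,-2,-2,-2,-2,-2,-2,-2,-2,-2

steps = 15; useful = 144; efficiency = 144/240 = 3/5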